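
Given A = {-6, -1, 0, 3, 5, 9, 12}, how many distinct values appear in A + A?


A + A = {a + a' : a, a' ∈ A}; |A| = 7.
General bounds: 2|A| - 1 ≤ |A + A| ≤ |A|(|A|+1)/2, i.e. 13 ≤ |A + A| ≤ 28.
Lower bound 2|A|-1 is attained iff A is an arithmetic progression.
Enumerate sums a + a' for a ≤ a' (symmetric, so this suffices):
a = -6: -6+-6=-12, -6+-1=-7, -6+0=-6, -6+3=-3, -6+5=-1, -6+9=3, -6+12=6
a = -1: -1+-1=-2, -1+0=-1, -1+3=2, -1+5=4, -1+9=8, -1+12=11
a = 0: 0+0=0, 0+3=3, 0+5=5, 0+9=9, 0+12=12
a = 3: 3+3=6, 3+5=8, 3+9=12, 3+12=15
a = 5: 5+5=10, 5+9=14, 5+12=17
a = 9: 9+9=18, 9+12=21
a = 12: 12+12=24
Distinct sums: {-12, -7, -6, -3, -2, -1, 0, 2, 3, 4, 5, 6, 8, 9, 10, 11, 12, 14, 15, 17, 18, 21, 24}
|A + A| = 23

|A + A| = 23


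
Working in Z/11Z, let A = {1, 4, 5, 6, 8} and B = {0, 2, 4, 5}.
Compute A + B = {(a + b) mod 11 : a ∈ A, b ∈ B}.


Work in Z/11Z: reduce every sum a + b modulo 11.
Enumerate all 20 pairs:
a = 1: 1+0=1, 1+2=3, 1+4=5, 1+5=6
a = 4: 4+0=4, 4+2=6, 4+4=8, 4+5=9
a = 5: 5+0=5, 5+2=7, 5+4=9, 5+5=10
a = 6: 6+0=6, 6+2=8, 6+4=10, 6+5=0
a = 8: 8+0=8, 8+2=10, 8+4=1, 8+5=2
Distinct residues collected: {0, 1, 2, 3, 4, 5, 6, 7, 8, 9, 10}
|A + B| = 11 (out of 11 total residues).

A + B = {0, 1, 2, 3, 4, 5, 6, 7, 8, 9, 10}


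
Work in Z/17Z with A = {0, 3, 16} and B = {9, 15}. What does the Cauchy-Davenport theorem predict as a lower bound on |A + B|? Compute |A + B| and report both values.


Cauchy-Davenport: |A + B| ≥ min(p, |A| + |B| - 1) for A, B nonempty in Z/pZ.
|A| = 3, |B| = 2, p = 17.
CD lower bound = min(17, 3 + 2 - 1) = min(17, 4) = 4.
Compute A + B mod 17 directly:
a = 0: 0+9=9, 0+15=15
a = 3: 3+9=12, 3+15=1
a = 16: 16+9=8, 16+15=14
A + B = {1, 8, 9, 12, 14, 15}, so |A + B| = 6.
Verify: 6 ≥ 4? Yes ✓.

CD lower bound = 4, actual |A + B| = 6.


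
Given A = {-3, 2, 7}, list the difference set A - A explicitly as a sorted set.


A - A = {a - a' : a, a' ∈ A}.
Compute a - a' for each ordered pair (a, a'):
a = -3: -3--3=0, -3-2=-5, -3-7=-10
a = 2: 2--3=5, 2-2=0, 2-7=-5
a = 7: 7--3=10, 7-2=5, 7-7=0
Collecting distinct values (and noting 0 appears from a-a):
A - A = {-10, -5, 0, 5, 10}
|A - A| = 5

A - A = {-10, -5, 0, 5, 10}


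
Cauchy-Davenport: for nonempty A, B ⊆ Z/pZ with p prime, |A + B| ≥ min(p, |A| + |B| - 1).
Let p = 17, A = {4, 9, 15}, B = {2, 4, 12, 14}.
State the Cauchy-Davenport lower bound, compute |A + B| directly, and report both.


Cauchy-Davenport: |A + B| ≥ min(p, |A| + |B| - 1) for A, B nonempty in Z/pZ.
|A| = 3, |B| = 4, p = 17.
CD lower bound = min(17, 3 + 4 - 1) = min(17, 6) = 6.
Compute A + B mod 17 directly:
a = 4: 4+2=6, 4+4=8, 4+12=16, 4+14=1
a = 9: 9+2=11, 9+4=13, 9+12=4, 9+14=6
a = 15: 15+2=0, 15+4=2, 15+12=10, 15+14=12
A + B = {0, 1, 2, 4, 6, 8, 10, 11, 12, 13, 16}, so |A + B| = 11.
Verify: 11 ≥ 6? Yes ✓.

CD lower bound = 6, actual |A + B| = 11.


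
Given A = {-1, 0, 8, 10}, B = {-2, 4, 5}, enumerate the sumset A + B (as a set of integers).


A + B = {a + b : a ∈ A, b ∈ B}.
Enumerate all |A|·|B| = 4·3 = 12 pairs (a, b) and collect distinct sums.
a = -1: -1+-2=-3, -1+4=3, -1+5=4
a = 0: 0+-2=-2, 0+4=4, 0+5=5
a = 8: 8+-2=6, 8+4=12, 8+5=13
a = 10: 10+-2=8, 10+4=14, 10+5=15
Collecting distinct sums: A + B = {-3, -2, 3, 4, 5, 6, 8, 12, 13, 14, 15}
|A + B| = 11

A + B = {-3, -2, 3, 4, 5, 6, 8, 12, 13, 14, 15}


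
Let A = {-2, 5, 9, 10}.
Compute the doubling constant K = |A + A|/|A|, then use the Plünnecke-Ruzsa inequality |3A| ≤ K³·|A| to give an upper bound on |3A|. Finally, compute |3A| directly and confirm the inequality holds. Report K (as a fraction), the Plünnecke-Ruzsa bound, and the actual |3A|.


|A| = 4.
Step 1: Compute A + A by enumerating all 16 pairs.
A + A = {-4, 3, 7, 8, 10, 14, 15, 18, 19, 20}, so |A + A| = 10.
Step 2: Doubling constant K = |A + A|/|A| = 10/4 = 10/4 ≈ 2.5000.
Step 3: Plünnecke-Ruzsa gives |3A| ≤ K³·|A| = (2.5000)³ · 4 ≈ 62.5000.
Step 4: Compute 3A = A + A + A directly by enumerating all triples (a,b,c) ∈ A³; |3A| = 20.
Step 5: Check 20 ≤ 62.5000? Yes ✓.

K = 10/4, Plünnecke-Ruzsa bound K³|A| ≈ 62.5000, |3A| = 20, inequality holds.


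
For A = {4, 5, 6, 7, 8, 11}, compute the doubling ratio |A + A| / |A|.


|A| = 6.
Compute A + A by enumerating all 36 pairs.
A + A = {8, 9, 10, 11, 12, 13, 14, 15, 16, 17, 18, 19, 22}, so |A + A| = 13.
K = |A + A| / |A| = 13/6 (already in lowest terms) ≈ 2.1667.
Reference: AP of size 6 gives K = 11/6 ≈ 1.8333; a fully generic set of size 6 gives K ≈ 3.5000.

|A| = 6, |A + A| = 13, K = 13/6.


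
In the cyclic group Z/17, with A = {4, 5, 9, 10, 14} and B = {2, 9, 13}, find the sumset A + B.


Work in Z/17Z: reduce every sum a + b modulo 17.
Enumerate all 15 pairs:
a = 4: 4+2=6, 4+9=13, 4+13=0
a = 5: 5+2=7, 5+9=14, 5+13=1
a = 9: 9+2=11, 9+9=1, 9+13=5
a = 10: 10+2=12, 10+9=2, 10+13=6
a = 14: 14+2=16, 14+9=6, 14+13=10
Distinct residues collected: {0, 1, 2, 5, 6, 7, 10, 11, 12, 13, 14, 16}
|A + B| = 12 (out of 17 total residues).

A + B = {0, 1, 2, 5, 6, 7, 10, 11, 12, 13, 14, 16}


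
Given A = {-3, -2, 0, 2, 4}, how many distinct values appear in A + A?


A + A = {a + a' : a, a' ∈ A}; |A| = 5.
General bounds: 2|A| - 1 ≤ |A + A| ≤ |A|(|A|+1)/2, i.e. 9 ≤ |A + A| ≤ 15.
Lower bound 2|A|-1 is attained iff A is an arithmetic progression.
Enumerate sums a + a' for a ≤ a' (symmetric, so this suffices):
a = -3: -3+-3=-6, -3+-2=-5, -3+0=-3, -3+2=-1, -3+4=1
a = -2: -2+-2=-4, -2+0=-2, -2+2=0, -2+4=2
a = 0: 0+0=0, 0+2=2, 0+4=4
a = 2: 2+2=4, 2+4=6
a = 4: 4+4=8
Distinct sums: {-6, -5, -4, -3, -2, -1, 0, 1, 2, 4, 6, 8}
|A + A| = 12

|A + A| = 12


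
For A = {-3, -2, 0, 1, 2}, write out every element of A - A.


A - A = {a - a' : a, a' ∈ A}.
Compute a - a' for each ordered pair (a, a'):
a = -3: -3--3=0, -3--2=-1, -3-0=-3, -3-1=-4, -3-2=-5
a = -2: -2--3=1, -2--2=0, -2-0=-2, -2-1=-3, -2-2=-4
a = 0: 0--3=3, 0--2=2, 0-0=0, 0-1=-1, 0-2=-2
a = 1: 1--3=4, 1--2=3, 1-0=1, 1-1=0, 1-2=-1
a = 2: 2--3=5, 2--2=4, 2-0=2, 2-1=1, 2-2=0
Collecting distinct values (and noting 0 appears from a-a):
A - A = {-5, -4, -3, -2, -1, 0, 1, 2, 3, 4, 5}
|A - A| = 11

A - A = {-5, -4, -3, -2, -1, 0, 1, 2, 3, 4, 5}


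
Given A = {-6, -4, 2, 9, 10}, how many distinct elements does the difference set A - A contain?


A - A = {a - a' : a, a' ∈ A}; |A| = 5.
Bounds: 2|A|-1 ≤ |A - A| ≤ |A|² - |A| + 1, i.e. 9 ≤ |A - A| ≤ 21.
Note: 0 ∈ A - A always (from a - a). The set is symmetric: if d ∈ A - A then -d ∈ A - A.
Enumerate nonzero differences d = a - a' with a > a' (then include -d):
Positive differences: {1, 2, 6, 7, 8, 13, 14, 15, 16}
Full difference set: {0} ∪ (positive diffs) ∪ (negative diffs).
|A - A| = 1 + 2·9 = 19 (matches direct enumeration: 19).

|A - A| = 19


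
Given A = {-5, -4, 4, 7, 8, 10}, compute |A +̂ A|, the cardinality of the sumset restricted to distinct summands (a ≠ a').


Restricted sumset: A +̂ A = {a + a' : a ∈ A, a' ∈ A, a ≠ a'}.
Equivalently, take A + A and drop any sum 2a that is achievable ONLY as a + a for a ∈ A (i.e. sums representable only with equal summands).
Enumerate pairs (a, a') with a < a' (symmetric, so each unordered pair gives one sum; this covers all a ≠ a'):
  -5 + -4 = -9
  -5 + 4 = -1
  -5 + 7 = 2
  -5 + 8 = 3
  -5 + 10 = 5
  -4 + 4 = 0
  -4 + 7 = 3
  -4 + 8 = 4
  -4 + 10 = 6
  4 + 7 = 11
  4 + 8 = 12
  4 + 10 = 14
  7 + 8 = 15
  7 + 10 = 17
  8 + 10 = 18
Collected distinct sums: {-9, -1, 0, 2, 3, 4, 5, 6, 11, 12, 14, 15, 17, 18}
|A +̂ A| = 14
(Reference bound: |A +̂ A| ≥ 2|A| - 3 for |A| ≥ 2, with |A| = 6 giving ≥ 9.)

|A +̂ A| = 14


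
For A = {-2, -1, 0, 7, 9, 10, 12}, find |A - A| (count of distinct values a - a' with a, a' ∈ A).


A - A = {a - a' : a, a' ∈ A}; |A| = 7.
Bounds: 2|A|-1 ≤ |A - A| ≤ |A|² - |A| + 1, i.e. 13 ≤ |A - A| ≤ 43.
Note: 0 ∈ A - A always (from a - a). The set is symmetric: if d ∈ A - A then -d ∈ A - A.
Enumerate nonzero differences d = a - a' with a > a' (then include -d):
Positive differences: {1, 2, 3, 5, 7, 8, 9, 10, 11, 12, 13, 14}
Full difference set: {0} ∪ (positive diffs) ∪ (negative diffs).
|A - A| = 1 + 2·12 = 25 (matches direct enumeration: 25).

|A - A| = 25


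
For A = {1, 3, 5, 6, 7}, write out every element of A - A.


A - A = {a - a' : a, a' ∈ A}.
Compute a - a' for each ordered pair (a, a'):
a = 1: 1-1=0, 1-3=-2, 1-5=-4, 1-6=-5, 1-7=-6
a = 3: 3-1=2, 3-3=0, 3-5=-2, 3-6=-3, 3-7=-4
a = 5: 5-1=4, 5-3=2, 5-5=0, 5-6=-1, 5-7=-2
a = 6: 6-1=5, 6-3=3, 6-5=1, 6-6=0, 6-7=-1
a = 7: 7-1=6, 7-3=4, 7-5=2, 7-6=1, 7-7=0
Collecting distinct values (and noting 0 appears from a-a):
A - A = {-6, -5, -4, -3, -2, -1, 0, 1, 2, 3, 4, 5, 6}
|A - A| = 13

A - A = {-6, -5, -4, -3, -2, -1, 0, 1, 2, 3, 4, 5, 6}


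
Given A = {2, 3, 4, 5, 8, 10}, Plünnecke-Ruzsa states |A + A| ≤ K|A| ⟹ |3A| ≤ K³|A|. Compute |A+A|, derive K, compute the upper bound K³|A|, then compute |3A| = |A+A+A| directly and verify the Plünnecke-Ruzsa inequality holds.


|A| = 6.
Step 1: Compute A + A by enumerating all 36 pairs.
A + A = {4, 5, 6, 7, 8, 9, 10, 11, 12, 13, 14, 15, 16, 18, 20}, so |A + A| = 15.
Step 2: Doubling constant K = |A + A|/|A| = 15/6 = 15/6 ≈ 2.5000.
Step 3: Plünnecke-Ruzsa gives |3A| ≤ K³·|A| = (2.5000)³ · 6 ≈ 93.7500.
Step 4: Compute 3A = A + A + A directly by enumerating all triples (a,b,c) ∈ A³; |3A| = 23.
Step 5: Check 23 ≤ 93.7500? Yes ✓.

K = 15/6, Plünnecke-Ruzsa bound K³|A| ≈ 93.7500, |3A| = 23, inequality holds.


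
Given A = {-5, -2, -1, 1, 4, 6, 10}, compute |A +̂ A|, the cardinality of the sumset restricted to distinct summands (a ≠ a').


Restricted sumset: A +̂ A = {a + a' : a ∈ A, a' ∈ A, a ≠ a'}.
Equivalently, take A + A and drop any sum 2a that is achievable ONLY as a + a for a ∈ A (i.e. sums representable only with equal summands).
Enumerate pairs (a, a') with a < a' (symmetric, so each unordered pair gives one sum; this covers all a ≠ a'):
  -5 + -2 = -7
  -5 + -1 = -6
  -5 + 1 = -4
  -5 + 4 = -1
  -5 + 6 = 1
  -5 + 10 = 5
  -2 + -1 = -3
  -2 + 1 = -1
  -2 + 4 = 2
  -2 + 6 = 4
  -2 + 10 = 8
  -1 + 1 = 0
  -1 + 4 = 3
  -1 + 6 = 5
  -1 + 10 = 9
  1 + 4 = 5
  1 + 6 = 7
  1 + 10 = 11
  4 + 6 = 10
  4 + 10 = 14
  6 + 10 = 16
Collected distinct sums: {-7, -6, -4, -3, -1, 0, 1, 2, 3, 4, 5, 7, 8, 9, 10, 11, 14, 16}
|A +̂ A| = 18
(Reference bound: |A +̂ A| ≥ 2|A| - 3 for |A| ≥ 2, with |A| = 7 giving ≥ 11.)

|A +̂ A| = 18


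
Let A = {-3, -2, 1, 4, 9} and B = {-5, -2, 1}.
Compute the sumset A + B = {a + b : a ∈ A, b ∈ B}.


A + B = {a + b : a ∈ A, b ∈ B}.
Enumerate all |A|·|B| = 5·3 = 15 pairs (a, b) and collect distinct sums.
a = -3: -3+-5=-8, -3+-2=-5, -3+1=-2
a = -2: -2+-5=-7, -2+-2=-4, -2+1=-1
a = 1: 1+-5=-4, 1+-2=-1, 1+1=2
a = 4: 4+-5=-1, 4+-2=2, 4+1=5
a = 9: 9+-5=4, 9+-2=7, 9+1=10
Collecting distinct sums: A + B = {-8, -7, -5, -4, -2, -1, 2, 4, 5, 7, 10}
|A + B| = 11

A + B = {-8, -7, -5, -4, -2, -1, 2, 4, 5, 7, 10}


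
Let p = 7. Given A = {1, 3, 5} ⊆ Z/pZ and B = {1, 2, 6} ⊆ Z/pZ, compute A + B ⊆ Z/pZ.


Work in Z/7Z: reduce every sum a + b modulo 7.
Enumerate all 9 pairs:
a = 1: 1+1=2, 1+2=3, 1+6=0
a = 3: 3+1=4, 3+2=5, 3+6=2
a = 5: 5+1=6, 5+2=0, 5+6=4
Distinct residues collected: {0, 2, 3, 4, 5, 6}
|A + B| = 6 (out of 7 total residues).

A + B = {0, 2, 3, 4, 5, 6}


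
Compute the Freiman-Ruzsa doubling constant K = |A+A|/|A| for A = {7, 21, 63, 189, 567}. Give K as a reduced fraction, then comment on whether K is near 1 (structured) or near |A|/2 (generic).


|A| = 5.
Compute A + A by enumerating all 25 pairs.
A + A = {14, 28, 42, 70, 84, 126, 196, 210, 252, 378, 574, 588, 630, 756, 1134}, so |A + A| = 15.
K = |A + A| / |A| = 15/5 = 3/1 ≈ 3.0000.
Reference: AP of size 5 gives K = 9/5 ≈ 1.8000; a fully generic set of size 5 gives K ≈ 3.0000.

|A| = 5, |A + A| = 15, K = 15/5 = 3/1.


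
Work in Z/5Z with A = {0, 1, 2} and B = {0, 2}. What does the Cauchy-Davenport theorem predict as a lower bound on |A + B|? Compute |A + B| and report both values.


Cauchy-Davenport: |A + B| ≥ min(p, |A| + |B| - 1) for A, B nonempty in Z/pZ.
|A| = 3, |B| = 2, p = 5.
CD lower bound = min(5, 3 + 2 - 1) = min(5, 4) = 4.
Compute A + B mod 5 directly:
a = 0: 0+0=0, 0+2=2
a = 1: 1+0=1, 1+2=3
a = 2: 2+0=2, 2+2=4
A + B = {0, 1, 2, 3, 4}, so |A + B| = 5.
Verify: 5 ≥ 4? Yes ✓.

CD lower bound = 4, actual |A + B| = 5.


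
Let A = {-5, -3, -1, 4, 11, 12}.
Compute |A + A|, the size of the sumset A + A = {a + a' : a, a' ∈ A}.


A + A = {a + a' : a, a' ∈ A}; |A| = 6.
General bounds: 2|A| - 1 ≤ |A + A| ≤ |A|(|A|+1)/2, i.e. 11 ≤ |A + A| ≤ 21.
Lower bound 2|A|-1 is attained iff A is an arithmetic progression.
Enumerate sums a + a' for a ≤ a' (symmetric, so this suffices):
a = -5: -5+-5=-10, -5+-3=-8, -5+-1=-6, -5+4=-1, -5+11=6, -5+12=7
a = -3: -3+-3=-6, -3+-1=-4, -3+4=1, -3+11=8, -3+12=9
a = -1: -1+-1=-2, -1+4=3, -1+11=10, -1+12=11
a = 4: 4+4=8, 4+11=15, 4+12=16
a = 11: 11+11=22, 11+12=23
a = 12: 12+12=24
Distinct sums: {-10, -8, -6, -4, -2, -1, 1, 3, 6, 7, 8, 9, 10, 11, 15, 16, 22, 23, 24}
|A + A| = 19

|A + A| = 19


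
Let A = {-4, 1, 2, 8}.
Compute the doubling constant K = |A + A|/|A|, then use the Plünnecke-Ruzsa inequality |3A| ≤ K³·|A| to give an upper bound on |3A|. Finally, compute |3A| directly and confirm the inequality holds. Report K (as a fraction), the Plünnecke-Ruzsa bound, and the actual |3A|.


|A| = 4.
Step 1: Compute A + A by enumerating all 16 pairs.
A + A = {-8, -3, -2, 2, 3, 4, 9, 10, 16}, so |A + A| = 9.
Step 2: Doubling constant K = |A + A|/|A| = 9/4 = 9/4 ≈ 2.2500.
Step 3: Plünnecke-Ruzsa gives |3A| ≤ K³·|A| = (2.2500)³ · 4 ≈ 45.5625.
Step 4: Compute 3A = A + A + A directly by enumerating all triples (a,b,c) ∈ A³; |3A| = 16.
Step 5: Check 16 ≤ 45.5625? Yes ✓.

K = 9/4, Plünnecke-Ruzsa bound K³|A| ≈ 45.5625, |3A| = 16, inequality holds.


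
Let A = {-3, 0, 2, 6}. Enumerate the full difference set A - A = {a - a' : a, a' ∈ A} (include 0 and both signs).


A - A = {a - a' : a, a' ∈ A}.
Compute a - a' for each ordered pair (a, a'):
a = -3: -3--3=0, -3-0=-3, -3-2=-5, -3-6=-9
a = 0: 0--3=3, 0-0=0, 0-2=-2, 0-6=-6
a = 2: 2--3=5, 2-0=2, 2-2=0, 2-6=-4
a = 6: 6--3=9, 6-0=6, 6-2=4, 6-6=0
Collecting distinct values (and noting 0 appears from a-a):
A - A = {-9, -6, -5, -4, -3, -2, 0, 2, 3, 4, 5, 6, 9}
|A - A| = 13

A - A = {-9, -6, -5, -4, -3, -2, 0, 2, 3, 4, 5, 6, 9}


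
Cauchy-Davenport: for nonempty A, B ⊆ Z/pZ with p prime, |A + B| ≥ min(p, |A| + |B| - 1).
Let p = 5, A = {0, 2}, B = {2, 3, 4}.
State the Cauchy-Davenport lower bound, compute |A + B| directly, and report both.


Cauchy-Davenport: |A + B| ≥ min(p, |A| + |B| - 1) for A, B nonempty in Z/pZ.
|A| = 2, |B| = 3, p = 5.
CD lower bound = min(5, 2 + 3 - 1) = min(5, 4) = 4.
Compute A + B mod 5 directly:
a = 0: 0+2=2, 0+3=3, 0+4=4
a = 2: 2+2=4, 2+3=0, 2+4=1
A + B = {0, 1, 2, 3, 4}, so |A + B| = 5.
Verify: 5 ≥ 4? Yes ✓.

CD lower bound = 4, actual |A + B| = 5.


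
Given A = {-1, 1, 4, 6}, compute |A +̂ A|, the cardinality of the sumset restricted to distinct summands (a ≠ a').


Restricted sumset: A +̂ A = {a + a' : a ∈ A, a' ∈ A, a ≠ a'}.
Equivalently, take A + A and drop any sum 2a that is achievable ONLY as a + a for a ∈ A (i.e. sums representable only with equal summands).
Enumerate pairs (a, a') with a < a' (symmetric, so each unordered pair gives one sum; this covers all a ≠ a'):
  -1 + 1 = 0
  -1 + 4 = 3
  -1 + 6 = 5
  1 + 4 = 5
  1 + 6 = 7
  4 + 6 = 10
Collected distinct sums: {0, 3, 5, 7, 10}
|A +̂ A| = 5
(Reference bound: |A +̂ A| ≥ 2|A| - 3 for |A| ≥ 2, with |A| = 4 giving ≥ 5.)

|A +̂ A| = 5


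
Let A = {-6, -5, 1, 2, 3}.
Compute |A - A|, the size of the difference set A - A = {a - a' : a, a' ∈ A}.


A - A = {a - a' : a, a' ∈ A}; |A| = 5.
Bounds: 2|A|-1 ≤ |A - A| ≤ |A|² - |A| + 1, i.e. 9 ≤ |A - A| ≤ 21.
Note: 0 ∈ A - A always (from a - a). The set is symmetric: if d ∈ A - A then -d ∈ A - A.
Enumerate nonzero differences d = a - a' with a > a' (then include -d):
Positive differences: {1, 2, 6, 7, 8, 9}
Full difference set: {0} ∪ (positive diffs) ∪ (negative diffs).
|A - A| = 1 + 2·6 = 13 (matches direct enumeration: 13).

|A - A| = 13


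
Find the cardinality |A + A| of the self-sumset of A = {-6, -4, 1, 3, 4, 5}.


A + A = {a + a' : a, a' ∈ A}; |A| = 6.
General bounds: 2|A| - 1 ≤ |A + A| ≤ |A|(|A|+1)/2, i.e. 11 ≤ |A + A| ≤ 21.
Lower bound 2|A|-1 is attained iff A is an arithmetic progression.
Enumerate sums a + a' for a ≤ a' (symmetric, so this suffices):
a = -6: -6+-6=-12, -6+-4=-10, -6+1=-5, -6+3=-3, -6+4=-2, -6+5=-1
a = -4: -4+-4=-8, -4+1=-3, -4+3=-1, -4+4=0, -4+5=1
a = 1: 1+1=2, 1+3=4, 1+4=5, 1+5=6
a = 3: 3+3=6, 3+4=7, 3+5=8
a = 4: 4+4=8, 4+5=9
a = 5: 5+5=10
Distinct sums: {-12, -10, -8, -5, -3, -2, -1, 0, 1, 2, 4, 5, 6, 7, 8, 9, 10}
|A + A| = 17

|A + A| = 17


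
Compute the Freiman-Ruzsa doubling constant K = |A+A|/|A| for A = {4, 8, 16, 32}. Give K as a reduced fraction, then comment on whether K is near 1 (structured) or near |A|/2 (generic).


|A| = 4.
Compute A + A by enumerating all 16 pairs.
A + A = {8, 12, 16, 20, 24, 32, 36, 40, 48, 64}, so |A + A| = 10.
K = |A + A| / |A| = 10/4 = 5/2 ≈ 2.5000.
Reference: AP of size 4 gives K = 7/4 ≈ 1.7500; a fully generic set of size 4 gives K ≈ 2.5000.

|A| = 4, |A + A| = 10, K = 10/4 = 5/2.


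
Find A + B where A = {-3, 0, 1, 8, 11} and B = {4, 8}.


A + B = {a + b : a ∈ A, b ∈ B}.
Enumerate all |A|·|B| = 5·2 = 10 pairs (a, b) and collect distinct sums.
a = -3: -3+4=1, -3+8=5
a = 0: 0+4=4, 0+8=8
a = 1: 1+4=5, 1+8=9
a = 8: 8+4=12, 8+8=16
a = 11: 11+4=15, 11+8=19
Collecting distinct sums: A + B = {1, 4, 5, 8, 9, 12, 15, 16, 19}
|A + B| = 9

A + B = {1, 4, 5, 8, 9, 12, 15, 16, 19}


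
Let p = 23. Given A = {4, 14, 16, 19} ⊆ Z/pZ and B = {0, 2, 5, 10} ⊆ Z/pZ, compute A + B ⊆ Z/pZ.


Work in Z/23Z: reduce every sum a + b modulo 23.
Enumerate all 16 pairs:
a = 4: 4+0=4, 4+2=6, 4+5=9, 4+10=14
a = 14: 14+0=14, 14+2=16, 14+5=19, 14+10=1
a = 16: 16+0=16, 16+2=18, 16+5=21, 16+10=3
a = 19: 19+0=19, 19+2=21, 19+5=1, 19+10=6
Distinct residues collected: {1, 3, 4, 6, 9, 14, 16, 18, 19, 21}
|A + B| = 10 (out of 23 total residues).

A + B = {1, 3, 4, 6, 9, 14, 16, 18, 19, 21}


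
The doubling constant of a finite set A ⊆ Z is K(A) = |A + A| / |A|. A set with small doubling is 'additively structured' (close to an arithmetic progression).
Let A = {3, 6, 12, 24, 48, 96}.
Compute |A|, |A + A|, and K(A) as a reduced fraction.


|A| = 6.
Compute A + A by enumerating all 36 pairs.
A + A = {6, 9, 12, 15, 18, 24, 27, 30, 36, 48, 51, 54, 60, 72, 96, 99, 102, 108, 120, 144, 192}, so |A + A| = 21.
K = |A + A| / |A| = 21/6 = 7/2 ≈ 3.5000.
Reference: AP of size 6 gives K = 11/6 ≈ 1.8333; a fully generic set of size 6 gives K ≈ 3.5000.

|A| = 6, |A + A| = 21, K = 21/6 = 7/2.


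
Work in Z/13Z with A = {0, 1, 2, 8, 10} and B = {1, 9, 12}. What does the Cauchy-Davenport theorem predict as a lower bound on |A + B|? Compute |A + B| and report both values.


Cauchy-Davenport: |A + B| ≥ min(p, |A| + |B| - 1) for A, B nonempty in Z/pZ.
|A| = 5, |B| = 3, p = 13.
CD lower bound = min(13, 5 + 3 - 1) = min(13, 7) = 7.
Compute A + B mod 13 directly:
a = 0: 0+1=1, 0+9=9, 0+12=12
a = 1: 1+1=2, 1+9=10, 1+12=0
a = 2: 2+1=3, 2+9=11, 2+12=1
a = 8: 8+1=9, 8+9=4, 8+12=7
a = 10: 10+1=11, 10+9=6, 10+12=9
A + B = {0, 1, 2, 3, 4, 6, 7, 9, 10, 11, 12}, so |A + B| = 11.
Verify: 11 ≥ 7? Yes ✓.

CD lower bound = 7, actual |A + B| = 11.


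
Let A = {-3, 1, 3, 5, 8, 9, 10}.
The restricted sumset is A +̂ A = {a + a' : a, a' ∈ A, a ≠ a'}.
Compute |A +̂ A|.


Restricted sumset: A +̂ A = {a + a' : a ∈ A, a' ∈ A, a ≠ a'}.
Equivalently, take A + A and drop any sum 2a that is achievable ONLY as a + a for a ∈ A (i.e. sums representable only with equal summands).
Enumerate pairs (a, a') with a < a' (symmetric, so each unordered pair gives one sum; this covers all a ≠ a'):
  -3 + 1 = -2
  -3 + 3 = 0
  -3 + 5 = 2
  -3 + 8 = 5
  -3 + 9 = 6
  -3 + 10 = 7
  1 + 3 = 4
  1 + 5 = 6
  1 + 8 = 9
  1 + 9 = 10
  1 + 10 = 11
  3 + 5 = 8
  3 + 8 = 11
  3 + 9 = 12
  3 + 10 = 13
  5 + 8 = 13
  5 + 9 = 14
  5 + 10 = 15
  8 + 9 = 17
  8 + 10 = 18
  9 + 10 = 19
Collected distinct sums: {-2, 0, 2, 4, 5, 6, 7, 8, 9, 10, 11, 12, 13, 14, 15, 17, 18, 19}
|A +̂ A| = 18
(Reference bound: |A +̂ A| ≥ 2|A| - 3 for |A| ≥ 2, with |A| = 7 giving ≥ 11.)

|A +̂ A| = 18


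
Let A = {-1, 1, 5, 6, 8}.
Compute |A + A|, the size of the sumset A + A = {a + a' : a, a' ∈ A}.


A + A = {a + a' : a, a' ∈ A}; |A| = 5.
General bounds: 2|A| - 1 ≤ |A + A| ≤ |A|(|A|+1)/2, i.e. 9 ≤ |A + A| ≤ 15.
Lower bound 2|A|-1 is attained iff A is an arithmetic progression.
Enumerate sums a + a' for a ≤ a' (symmetric, so this suffices):
a = -1: -1+-1=-2, -1+1=0, -1+5=4, -1+6=5, -1+8=7
a = 1: 1+1=2, 1+5=6, 1+6=7, 1+8=9
a = 5: 5+5=10, 5+6=11, 5+8=13
a = 6: 6+6=12, 6+8=14
a = 8: 8+8=16
Distinct sums: {-2, 0, 2, 4, 5, 6, 7, 9, 10, 11, 12, 13, 14, 16}
|A + A| = 14

|A + A| = 14


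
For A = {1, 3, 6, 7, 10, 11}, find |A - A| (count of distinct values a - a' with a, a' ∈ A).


A - A = {a - a' : a, a' ∈ A}; |A| = 6.
Bounds: 2|A|-1 ≤ |A - A| ≤ |A|² - |A| + 1, i.e. 11 ≤ |A - A| ≤ 31.
Note: 0 ∈ A - A always (from a - a). The set is symmetric: if d ∈ A - A then -d ∈ A - A.
Enumerate nonzero differences d = a - a' with a > a' (then include -d):
Positive differences: {1, 2, 3, 4, 5, 6, 7, 8, 9, 10}
Full difference set: {0} ∪ (positive diffs) ∪ (negative diffs).
|A - A| = 1 + 2·10 = 21 (matches direct enumeration: 21).

|A - A| = 21


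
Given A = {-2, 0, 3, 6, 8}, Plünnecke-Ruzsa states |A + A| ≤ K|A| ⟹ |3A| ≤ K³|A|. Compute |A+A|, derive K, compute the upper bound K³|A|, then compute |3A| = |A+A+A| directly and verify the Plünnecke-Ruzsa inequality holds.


|A| = 5.
Step 1: Compute A + A by enumerating all 25 pairs.
A + A = {-4, -2, 0, 1, 3, 4, 6, 8, 9, 11, 12, 14, 16}, so |A + A| = 13.
Step 2: Doubling constant K = |A + A|/|A| = 13/5 = 13/5 ≈ 2.6000.
Step 3: Plünnecke-Ruzsa gives |3A| ≤ K³·|A| = (2.6000)³ · 5 ≈ 87.8800.
Step 4: Compute 3A = A + A + A directly by enumerating all triples (a,b,c) ∈ A³; |3A| = 25.
Step 5: Check 25 ≤ 87.8800? Yes ✓.

K = 13/5, Plünnecke-Ruzsa bound K³|A| ≈ 87.8800, |3A| = 25, inequality holds.


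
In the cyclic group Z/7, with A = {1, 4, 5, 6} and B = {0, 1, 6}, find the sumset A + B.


Work in Z/7Z: reduce every sum a + b modulo 7.
Enumerate all 12 pairs:
a = 1: 1+0=1, 1+1=2, 1+6=0
a = 4: 4+0=4, 4+1=5, 4+6=3
a = 5: 5+0=5, 5+1=6, 5+6=4
a = 6: 6+0=6, 6+1=0, 6+6=5
Distinct residues collected: {0, 1, 2, 3, 4, 5, 6}
|A + B| = 7 (out of 7 total residues).

A + B = {0, 1, 2, 3, 4, 5, 6}


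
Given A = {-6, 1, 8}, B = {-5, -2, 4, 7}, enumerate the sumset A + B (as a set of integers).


A + B = {a + b : a ∈ A, b ∈ B}.
Enumerate all |A|·|B| = 3·4 = 12 pairs (a, b) and collect distinct sums.
a = -6: -6+-5=-11, -6+-2=-8, -6+4=-2, -6+7=1
a = 1: 1+-5=-4, 1+-2=-1, 1+4=5, 1+7=8
a = 8: 8+-5=3, 8+-2=6, 8+4=12, 8+7=15
Collecting distinct sums: A + B = {-11, -8, -4, -2, -1, 1, 3, 5, 6, 8, 12, 15}
|A + B| = 12

A + B = {-11, -8, -4, -2, -1, 1, 3, 5, 6, 8, 12, 15}


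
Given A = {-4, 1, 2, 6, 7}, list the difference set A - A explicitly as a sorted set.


A - A = {a - a' : a, a' ∈ A}.
Compute a - a' for each ordered pair (a, a'):
a = -4: -4--4=0, -4-1=-5, -4-2=-6, -4-6=-10, -4-7=-11
a = 1: 1--4=5, 1-1=0, 1-2=-1, 1-6=-5, 1-7=-6
a = 2: 2--4=6, 2-1=1, 2-2=0, 2-6=-4, 2-7=-5
a = 6: 6--4=10, 6-1=5, 6-2=4, 6-6=0, 6-7=-1
a = 7: 7--4=11, 7-1=6, 7-2=5, 7-6=1, 7-7=0
Collecting distinct values (and noting 0 appears from a-a):
A - A = {-11, -10, -6, -5, -4, -1, 0, 1, 4, 5, 6, 10, 11}
|A - A| = 13

A - A = {-11, -10, -6, -5, -4, -1, 0, 1, 4, 5, 6, 10, 11}


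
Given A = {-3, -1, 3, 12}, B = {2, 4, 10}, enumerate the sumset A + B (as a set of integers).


A + B = {a + b : a ∈ A, b ∈ B}.
Enumerate all |A|·|B| = 4·3 = 12 pairs (a, b) and collect distinct sums.
a = -3: -3+2=-1, -3+4=1, -3+10=7
a = -1: -1+2=1, -1+4=3, -1+10=9
a = 3: 3+2=5, 3+4=7, 3+10=13
a = 12: 12+2=14, 12+4=16, 12+10=22
Collecting distinct sums: A + B = {-1, 1, 3, 5, 7, 9, 13, 14, 16, 22}
|A + B| = 10

A + B = {-1, 1, 3, 5, 7, 9, 13, 14, 16, 22}


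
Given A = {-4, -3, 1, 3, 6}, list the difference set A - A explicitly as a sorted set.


A - A = {a - a' : a, a' ∈ A}.
Compute a - a' for each ordered pair (a, a'):
a = -4: -4--4=0, -4--3=-1, -4-1=-5, -4-3=-7, -4-6=-10
a = -3: -3--4=1, -3--3=0, -3-1=-4, -3-3=-6, -3-6=-9
a = 1: 1--4=5, 1--3=4, 1-1=0, 1-3=-2, 1-6=-5
a = 3: 3--4=7, 3--3=6, 3-1=2, 3-3=0, 3-6=-3
a = 6: 6--4=10, 6--3=9, 6-1=5, 6-3=3, 6-6=0
Collecting distinct values (and noting 0 appears from a-a):
A - A = {-10, -9, -7, -6, -5, -4, -3, -2, -1, 0, 1, 2, 3, 4, 5, 6, 7, 9, 10}
|A - A| = 19

A - A = {-10, -9, -7, -6, -5, -4, -3, -2, -1, 0, 1, 2, 3, 4, 5, 6, 7, 9, 10}


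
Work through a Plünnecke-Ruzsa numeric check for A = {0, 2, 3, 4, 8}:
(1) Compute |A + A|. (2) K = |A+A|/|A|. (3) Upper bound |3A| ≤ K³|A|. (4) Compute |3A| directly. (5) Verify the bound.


|A| = 5.
Step 1: Compute A + A by enumerating all 25 pairs.
A + A = {0, 2, 3, 4, 5, 6, 7, 8, 10, 11, 12, 16}, so |A + A| = 12.
Step 2: Doubling constant K = |A + A|/|A| = 12/5 = 12/5 ≈ 2.4000.
Step 3: Plünnecke-Ruzsa gives |3A| ≤ K³·|A| = (2.4000)³ · 5 ≈ 69.1200.
Step 4: Compute 3A = A + A + A directly by enumerating all triples (a,b,c) ∈ A³; |3A| = 20.
Step 5: Check 20 ≤ 69.1200? Yes ✓.

K = 12/5, Plünnecke-Ruzsa bound K³|A| ≈ 69.1200, |3A| = 20, inequality holds.


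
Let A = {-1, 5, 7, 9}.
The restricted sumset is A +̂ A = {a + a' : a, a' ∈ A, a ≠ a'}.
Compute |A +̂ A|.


Restricted sumset: A +̂ A = {a + a' : a ∈ A, a' ∈ A, a ≠ a'}.
Equivalently, take A + A and drop any sum 2a that is achievable ONLY as a + a for a ∈ A (i.e. sums representable only with equal summands).
Enumerate pairs (a, a') with a < a' (symmetric, so each unordered pair gives one sum; this covers all a ≠ a'):
  -1 + 5 = 4
  -1 + 7 = 6
  -1 + 9 = 8
  5 + 7 = 12
  5 + 9 = 14
  7 + 9 = 16
Collected distinct sums: {4, 6, 8, 12, 14, 16}
|A +̂ A| = 6
(Reference bound: |A +̂ A| ≥ 2|A| - 3 for |A| ≥ 2, with |A| = 4 giving ≥ 5.)

|A +̂ A| = 6


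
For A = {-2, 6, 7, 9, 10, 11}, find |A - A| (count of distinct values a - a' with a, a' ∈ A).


A - A = {a - a' : a, a' ∈ A}; |A| = 6.
Bounds: 2|A|-1 ≤ |A - A| ≤ |A|² - |A| + 1, i.e. 11 ≤ |A - A| ≤ 31.
Note: 0 ∈ A - A always (from a - a). The set is symmetric: if d ∈ A - A then -d ∈ A - A.
Enumerate nonzero differences d = a - a' with a > a' (then include -d):
Positive differences: {1, 2, 3, 4, 5, 8, 9, 11, 12, 13}
Full difference set: {0} ∪ (positive diffs) ∪ (negative diffs).
|A - A| = 1 + 2·10 = 21 (matches direct enumeration: 21).

|A - A| = 21


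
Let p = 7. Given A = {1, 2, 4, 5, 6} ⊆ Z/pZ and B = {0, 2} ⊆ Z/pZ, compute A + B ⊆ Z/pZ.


Work in Z/7Z: reduce every sum a + b modulo 7.
Enumerate all 10 pairs:
a = 1: 1+0=1, 1+2=3
a = 2: 2+0=2, 2+2=4
a = 4: 4+0=4, 4+2=6
a = 5: 5+0=5, 5+2=0
a = 6: 6+0=6, 6+2=1
Distinct residues collected: {0, 1, 2, 3, 4, 5, 6}
|A + B| = 7 (out of 7 total residues).

A + B = {0, 1, 2, 3, 4, 5, 6}


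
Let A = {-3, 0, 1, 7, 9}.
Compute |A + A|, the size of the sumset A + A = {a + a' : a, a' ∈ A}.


A + A = {a + a' : a, a' ∈ A}; |A| = 5.
General bounds: 2|A| - 1 ≤ |A + A| ≤ |A|(|A|+1)/2, i.e. 9 ≤ |A + A| ≤ 15.
Lower bound 2|A|-1 is attained iff A is an arithmetic progression.
Enumerate sums a + a' for a ≤ a' (symmetric, so this suffices):
a = -3: -3+-3=-6, -3+0=-3, -3+1=-2, -3+7=4, -3+9=6
a = 0: 0+0=0, 0+1=1, 0+7=7, 0+9=9
a = 1: 1+1=2, 1+7=8, 1+9=10
a = 7: 7+7=14, 7+9=16
a = 9: 9+9=18
Distinct sums: {-6, -3, -2, 0, 1, 2, 4, 6, 7, 8, 9, 10, 14, 16, 18}
|A + A| = 15

|A + A| = 15


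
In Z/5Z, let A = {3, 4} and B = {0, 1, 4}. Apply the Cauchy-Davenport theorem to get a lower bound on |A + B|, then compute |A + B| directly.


Cauchy-Davenport: |A + B| ≥ min(p, |A| + |B| - 1) for A, B nonempty in Z/pZ.
|A| = 2, |B| = 3, p = 5.
CD lower bound = min(5, 2 + 3 - 1) = min(5, 4) = 4.
Compute A + B mod 5 directly:
a = 3: 3+0=3, 3+1=4, 3+4=2
a = 4: 4+0=4, 4+1=0, 4+4=3
A + B = {0, 2, 3, 4}, so |A + B| = 4.
Verify: 4 ≥ 4? Yes ✓.

CD lower bound = 4, actual |A + B| = 4.


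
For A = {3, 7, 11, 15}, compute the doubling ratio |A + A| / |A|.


|A| = 4.
Compute A + A by enumerating all 16 pairs.
A + A = {6, 10, 14, 18, 22, 26, 30}, so |A + A| = 7.
K = |A + A| / |A| = 7/4 (already in lowest terms) ≈ 1.7500.
Reference: AP of size 4 gives K = 7/4 ≈ 1.7500; a fully generic set of size 4 gives K ≈ 2.5000.

|A| = 4, |A + A| = 7, K = 7/4.


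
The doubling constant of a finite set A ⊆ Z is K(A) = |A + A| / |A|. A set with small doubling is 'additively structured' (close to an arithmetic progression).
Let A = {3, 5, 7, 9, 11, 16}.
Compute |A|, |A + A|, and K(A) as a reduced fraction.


|A| = 6.
Compute A + A by enumerating all 36 pairs.
A + A = {6, 8, 10, 12, 14, 16, 18, 19, 20, 21, 22, 23, 25, 27, 32}, so |A + A| = 15.
K = |A + A| / |A| = 15/6 = 5/2 ≈ 2.5000.
Reference: AP of size 6 gives K = 11/6 ≈ 1.8333; a fully generic set of size 6 gives K ≈ 3.5000.

|A| = 6, |A + A| = 15, K = 15/6 = 5/2.


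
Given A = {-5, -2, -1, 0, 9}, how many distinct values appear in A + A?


A + A = {a + a' : a, a' ∈ A}; |A| = 5.
General bounds: 2|A| - 1 ≤ |A + A| ≤ |A|(|A|+1)/2, i.e. 9 ≤ |A + A| ≤ 15.
Lower bound 2|A|-1 is attained iff A is an arithmetic progression.
Enumerate sums a + a' for a ≤ a' (symmetric, so this suffices):
a = -5: -5+-5=-10, -5+-2=-7, -5+-1=-6, -5+0=-5, -5+9=4
a = -2: -2+-2=-4, -2+-1=-3, -2+0=-2, -2+9=7
a = -1: -1+-1=-2, -1+0=-1, -1+9=8
a = 0: 0+0=0, 0+9=9
a = 9: 9+9=18
Distinct sums: {-10, -7, -6, -5, -4, -3, -2, -1, 0, 4, 7, 8, 9, 18}
|A + A| = 14

|A + A| = 14


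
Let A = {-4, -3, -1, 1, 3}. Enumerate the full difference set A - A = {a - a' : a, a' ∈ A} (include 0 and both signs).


A - A = {a - a' : a, a' ∈ A}.
Compute a - a' for each ordered pair (a, a'):
a = -4: -4--4=0, -4--3=-1, -4--1=-3, -4-1=-5, -4-3=-7
a = -3: -3--4=1, -3--3=0, -3--1=-2, -3-1=-4, -3-3=-6
a = -1: -1--4=3, -1--3=2, -1--1=0, -1-1=-2, -1-3=-4
a = 1: 1--4=5, 1--3=4, 1--1=2, 1-1=0, 1-3=-2
a = 3: 3--4=7, 3--3=6, 3--1=4, 3-1=2, 3-3=0
Collecting distinct values (and noting 0 appears from a-a):
A - A = {-7, -6, -5, -4, -3, -2, -1, 0, 1, 2, 3, 4, 5, 6, 7}
|A - A| = 15

A - A = {-7, -6, -5, -4, -3, -2, -1, 0, 1, 2, 3, 4, 5, 6, 7}


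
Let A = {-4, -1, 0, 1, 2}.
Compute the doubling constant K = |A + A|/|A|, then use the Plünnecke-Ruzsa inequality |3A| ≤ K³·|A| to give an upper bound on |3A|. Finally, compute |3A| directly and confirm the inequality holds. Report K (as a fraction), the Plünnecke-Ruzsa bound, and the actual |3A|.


|A| = 5.
Step 1: Compute A + A by enumerating all 25 pairs.
A + A = {-8, -5, -4, -3, -2, -1, 0, 1, 2, 3, 4}, so |A + A| = 11.
Step 2: Doubling constant K = |A + A|/|A| = 11/5 = 11/5 ≈ 2.2000.
Step 3: Plünnecke-Ruzsa gives |3A| ≤ K³·|A| = (2.2000)³ · 5 ≈ 53.2400.
Step 4: Compute 3A = A + A + A directly by enumerating all triples (a,b,c) ∈ A³; |3A| = 17.
Step 5: Check 17 ≤ 53.2400? Yes ✓.

K = 11/5, Plünnecke-Ruzsa bound K³|A| ≈ 53.2400, |3A| = 17, inequality holds.


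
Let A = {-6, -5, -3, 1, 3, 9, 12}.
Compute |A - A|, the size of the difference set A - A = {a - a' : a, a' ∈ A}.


A - A = {a - a' : a, a' ∈ A}; |A| = 7.
Bounds: 2|A|-1 ≤ |A - A| ≤ |A|² - |A| + 1, i.e. 13 ≤ |A - A| ≤ 43.
Note: 0 ∈ A - A always (from a - a). The set is symmetric: if d ∈ A - A then -d ∈ A - A.
Enumerate nonzero differences d = a - a' with a > a' (then include -d):
Positive differences: {1, 2, 3, 4, 6, 7, 8, 9, 11, 12, 14, 15, 17, 18}
Full difference set: {0} ∪ (positive diffs) ∪ (negative diffs).
|A - A| = 1 + 2·14 = 29 (matches direct enumeration: 29).

|A - A| = 29


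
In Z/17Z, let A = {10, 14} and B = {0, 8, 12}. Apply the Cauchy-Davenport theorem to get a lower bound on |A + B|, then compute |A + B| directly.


Cauchy-Davenport: |A + B| ≥ min(p, |A| + |B| - 1) for A, B nonempty in Z/pZ.
|A| = 2, |B| = 3, p = 17.
CD lower bound = min(17, 2 + 3 - 1) = min(17, 4) = 4.
Compute A + B mod 17 directly:
a = 10: 10+0=10, 10+8=1, 10+12=5
a = 14: 14+0=14, 14+8=5, 14+12=9
A + B = {1, 5, 9, 10, 14}, so |A + B| = 5.
Verify: 5 ≥ 4? Yes ✓.

CD lower bound = 4, actual |A + B| = 5.


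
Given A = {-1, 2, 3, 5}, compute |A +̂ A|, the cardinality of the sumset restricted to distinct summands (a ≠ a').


Restricted sumset: A +̂ A = {a + a' : a ∈ A, a' ∈ A, a ≠ a'}.
Equivalently, take A + A and drop any sum 2a that is achievable ONLY as a + a for a ∈ A (i.e. sums representable only with equal summands).
Enumerate pairs (a, a') with a < a' (symmetric, so each unordered pair gives one sum; this covers all a ≠ a'):
  -1 + 2 = 1
  -1 + 3 = 2
  -1 + 5 = 4
  2 + 3 = 5
  2 + 5 = 7
  3 + 5 = 8
Collected distinct sums: {1, 2, 4, 5, 7, 8}
|A +̂ A| = 6
(Reference bound: |A +̂ A| ≥ 2|A| - 3 for |A| ≥ 2, with |A| = 4 giving ≥ 5.)

|A +̂ A| = 6


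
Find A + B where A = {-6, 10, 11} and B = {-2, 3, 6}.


A + B = {a + b : a ∈ A, b ∈ B}.
Enumerate all |A|·|B| = 3·3 = 9 pairs (a, b) and collect distinct sums.
a = -6: -6+-2=-8, -6+3=-3, -6+6=0
a = 10: 10+-2=8, 10+3=13, 10+6=16
a = 11: 11+-2=9, 11+3=14, 11+6=17
Collecting distinct sums: A + B = {-8, -3, 0, 8, 9, 13, 14, 16, 17}
|A + B| = 9

A + B = {-8, -3, 0, 8, 9, 13, 14, 16, 17}


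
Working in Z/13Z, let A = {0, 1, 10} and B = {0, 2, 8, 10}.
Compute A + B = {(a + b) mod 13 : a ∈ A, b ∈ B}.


Work in Z/13Z: reduce every sum a + b modulo 13.
Enumerate all 12 pairs:
a = 0: 0+0=0, 0+2=2, 0+8=8, 0+10=10
a = 1: 1+0=1, 1+2=3, 1+8=9, 1+10=11
a = 10: 10+0=10, 10+2=12, 10+8=5, 10+10=7
Distinct residues collected: {0, 1, 2, 3, 5, 7, 8, 9, 10, 11, 12}
|A + B| = 11 (out of 13 total residues).

A + B = {0, 1, 2, 3, 5, 7, 8, 9, 10, 11, 12}


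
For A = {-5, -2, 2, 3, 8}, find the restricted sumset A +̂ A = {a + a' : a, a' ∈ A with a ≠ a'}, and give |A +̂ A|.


Restricted sumset: A +̂ A = {a + a' : a ∈ A, a' ∈ A, a ≠ a'}.
Equivalently, take A + A and drop any sum 2a that is achievable ONLY as a + a for a ∈ A (i.e. sums representable only with equal summands).
Enumerate pairs (a, a') with a < a' (symmetric, so each unordered pair gives one sum; this covers all a ≠ a'):
  -5 + -2 = -7
  -5 + 2 = -3
  -5 + 3 = -2
  -5 + 8 = 3
  -2 + 2 = 0
  -2 + 3 = 1
  -2 + 8 = 6
  2 + 3 = 5
  2 + 8 = 10
  3 + 8 = 11
Collected distinct sums: {-7, -3, -2, 0, 1, 3, 5, 6, 10, 11}
|A +̂ A| = 10
(Reference bound: |A +̂ A| ≥ 2|A| - 3 for |A| ≥ 2, with |A| = 5 giving ≥ 7.)

|A +̂ A| = 10


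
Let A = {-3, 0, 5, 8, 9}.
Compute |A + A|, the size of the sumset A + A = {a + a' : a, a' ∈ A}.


A + A = {a + a' : a, a' ∈ A}; |A| = 5.
General bounds: 2|A| - 1 ≤ |A + A| ≤ |A|(|A|+1)/2, i.e. 9 ≤ |A + A| ≤ 15.
Lower bound 2|A|-1 is attained iff A is an arithmetic progression.
Enumerate sums a + a' for a ≤ a' (symmetric, so this suffices):
a = -3: -3+-3=-6, -3+0=-3, -3+5=2, -3+8=5, -3+9=6
a = 0: 0+0=0, 0+5=5, 0+8=8, 0+9=9
a = 5: 5+5=10, 5+8=13, 5+9=14
a = 8: 8+8=16, 8+9=17
a = 9: 9+9=18
Distinct sums: {-6, -3, 0, 2, 5, 6, 8, 9, 10, 13, 14, 16, 17, 18}
|A + A| = 14

|A + A| = 14


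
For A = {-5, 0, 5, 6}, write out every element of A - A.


A - A = {a - a' : a, a' ∈ A}.
Compute a - a' for each ordered pair (a, a'):
a = -5: -5--5=0, -5-0=-5, -5-5=-10, -5-6=-11
a = 0: 0--5=5, 0-0=0, 0-5=-5, 0-6=-6
a = 5: 5--5=10, 5-0=5, 5-5=0, 5-6=-1
a = 6: 6--5=11, 6-0=6, 6-5=1, 6-6=0
Collecting distinct values (and noting 0 appears from a-a):
A - A = {-11, -10, -6, -5, -1, 0, 1, 5, 6, 10, 11}
|A - A| = 11

A - A = {-11, -10, -6, -5, -1, 0, 1, 5, 6, 10, 11}


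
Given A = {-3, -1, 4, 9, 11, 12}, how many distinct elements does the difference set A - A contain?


A - A = {a - a' : a, a' ∈ A}; |A| = 6.
Bounds: 2|A|-1 ≤ |A - A| ≤ |A|² - |A| + 1, i.e. 11 ≤ |A - A| ≤ 31.
Note: 0 ∈ A - A always (from a - a). The set is symmetric: if d ∈ A - A then -d ∈ A - A.
Enumerate nonzero differences d = a - a' with a > a' (then include -d):
Positive differences: {1, 2, 3, 5, 7, 8, 10, 12, 13, 14, 15}
Full difference set: {0} ∪ (positive diffs) ∪ (negative diffs).
|A - A| = 1 + 2·11 = 23 (matches direct enumeration: 23).

|A - A| = 23


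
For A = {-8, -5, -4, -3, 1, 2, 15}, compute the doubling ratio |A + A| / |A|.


|A| = 7.
Compute A + A by enumerating all 49 pairs.
A + A = {-16, -13, -12, -11, -10, -9, -8, -7, -6, -4, -3, -2, -1, 2, 3, 4, 7, 10, 11, 12, 16, 17, 30}, so |A + A| = 23.
K = |A + A| / |A| = 23/7 (already in lowest terms) ≈ 3.2857.
Reference: AP of size 7 gives K = 13/7 ≈ 1.8571; a fully generic set of size 7 gives K ≈ 4.0000.

|A| = 7, |A + A| = 23, K = 23/7.


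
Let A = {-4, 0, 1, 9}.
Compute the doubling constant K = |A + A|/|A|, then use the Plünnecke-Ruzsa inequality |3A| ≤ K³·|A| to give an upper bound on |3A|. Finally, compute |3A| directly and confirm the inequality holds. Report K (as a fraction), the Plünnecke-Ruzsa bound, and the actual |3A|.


|A| = 4.
Step 1: Compute A + A by enumerating all 16 pairs.
A + A = {-8, -4, -3, 0, 1, 2, 5, 9, 10, 18}, so |A + A| = 10.
Step 2: Doubling constant K = |A + A|/|A| = 10/4 = 10/4 ≈ 2.5000.
Step 3: Plünnecke-Ruzsa gives |3A| ≤ K³·|A| = (2.5000)³ · 4 ≈ 62.5000.
Step 4: Compute 3A = A + A + A directly by enumerating all triples (a,b,c) ∈ A³; |3A| = 19.
Step 5: Check 19 ≤ 62.5000? Yes ✓.

K = 10/4, Plünnecke-Ruzsa bound K³|A| ≈ 62.5000, |3A| = 19, inequality holds.


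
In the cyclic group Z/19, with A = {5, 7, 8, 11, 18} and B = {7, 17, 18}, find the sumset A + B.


Work in Z/19Z: reduce every sum a + b modulo 19.
Enumerate all 15 pairs:
a = 5: 5+7=12, 5+17=3, 5+18=4
a = 7: 7+7=14, 7+17=5, 7+18=6
a = 8: 8+7=15, 8+17=6, 8+18=7
a = 11: 11+7=18, 11+17=9, 11+18=10
a = 18: 18+7=6, 18+17=16, 18+18=17
Distinct residues collected: {3, 4, 5, 6, 7, 9, 10, 12, 14, 15, 16, 17, 18}
|A + B| = 13 (out of 19 total residues).

A + B = {3, 4, 5, 6, 7, 9, 10, 12, 14, 15, 16, 17, 18}


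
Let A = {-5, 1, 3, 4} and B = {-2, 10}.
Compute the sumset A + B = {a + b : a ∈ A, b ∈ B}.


A + B = {a + b : a ∈ A, b ∈ B}.
Enumerate all |A|·|B| = 4·2 = 8 pairs (a, b) and collect distinct sums.
a = -5: -5+-2=-7, -5+10=5
a = 1: 1+-2=-1, 1+10=11
a = 3: 3+-2=1, 3+10=13
a = 4: 4+-2=2, 4+10=14
Collecting distinct sums: A + B = {-7, -1, 1, 2, 5, 11, 13, 14}
|A + B| = 8

A + B = {-7, -1, 1, 2, 5, 11, 13, 14}


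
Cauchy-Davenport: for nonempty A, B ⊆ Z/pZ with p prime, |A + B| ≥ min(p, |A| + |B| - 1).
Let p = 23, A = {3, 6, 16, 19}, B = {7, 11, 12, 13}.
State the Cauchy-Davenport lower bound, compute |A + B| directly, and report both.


Cauchy-Davenport: |A + B| ≥ min(p, |A| + |B| - 1) for A, B nonempty in Z/pZ.
|A| = 4, |B| = 4, p = 23.
CD lower bound = min(23, 4 + 4 - 1) = min(23, 7) = 7.
Compute A + B mod 23 directly:
a = 3: 3+7=10, 3+11=14, 3+12=15, 3+13=16
a = 6: 6+7=13, 6+11=17, 6+12=18, 6+13=19
a = 16: 16+7=0, 16+11=4, 16+12=5, 16+13=6
a = 19: 19+7=3, 19+11=7, 19+12=8, 19+13=9
A + B = {0, 3, 4, 5, 6, 7, 8, 9, 10, 13, 14, 15, 16, 17, 18, 19}, so |A + B| = 16.
Verify: 16 ≥ 7? Yes ✓.

CD lower bound = 7, actual |A + B| = 16.


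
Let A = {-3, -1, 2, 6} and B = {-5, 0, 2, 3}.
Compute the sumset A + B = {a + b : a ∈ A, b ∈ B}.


A + B = {a + b : a ∈ A, b ∈ B}.
Enumerate all |A|·|B| = 4·4 = 16 pairs (a, b) and collect distinct sums.
a = -3: -3+-5=-8, -3+0=-3, -3+2=-1, -3+3=0
a = -1: -1+-5=-6, -1+0=-1, -1+2=1, -1+3=2
a = 2: 2+-5=-3, 2+0=2, 2+2=4, 2+3=5
a = 6: 6+-5=1, 6+0=6, 6+2=8, 6+3=9
Collecting distinct sums: A + B = {-8, -6, -3, -1, 0, 1, 2, 4, 5, 6, 8, 9}
|A + B| = 12

A + B = {-8, -6, -3, -1, 0, 1, 2, 4, 5, 6, 8, 9}


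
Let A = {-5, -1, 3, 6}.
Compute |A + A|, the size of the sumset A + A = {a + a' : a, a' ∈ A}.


A + A = {a + a' : a, a' ∈ A}; |A| = 4.
General bounds: 2|A| - 1 ≤ |A + A| ≤ |A|(|A|+1)/2, i.e. 7 ≤ |A + A| ≤ 10.
Lower bound 2|A|-1 is attained iff A is an arithmetic progression.
Enumerate sums a + a' for a ≤ a' (symmetric, so this suffices):
a = -5: -5+-5=-10, -5+-1=-6, -5+3=-2, -5+6=1
a = -1: -1+-1=-2, -1+3=2, -1+6=5
a = 3: 3+3=6, 3+6=9
a = 6: 6+6=12
Distinct sums: {-10, -6, -2, 1, 2, 5, 6, 9, 12}
|A + A| = 9

|A + A| = 9
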